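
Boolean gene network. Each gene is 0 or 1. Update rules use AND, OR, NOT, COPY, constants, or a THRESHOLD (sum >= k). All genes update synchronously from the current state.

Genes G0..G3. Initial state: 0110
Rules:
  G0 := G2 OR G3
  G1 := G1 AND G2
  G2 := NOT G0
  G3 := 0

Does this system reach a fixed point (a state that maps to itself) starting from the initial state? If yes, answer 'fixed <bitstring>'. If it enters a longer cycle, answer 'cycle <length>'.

Answer: cycle 4

Derivation:
Step 0: 0110
Step 1: G0=G2|G3=1|0=1 G1=G1&G2=1&1=1 G2=NOT G0=NOT 0=1 G3=0(const) -> 1110
Step 2: G0=G2|G3=1|0=1 G1=G1&G2=1&1=1 G2=NOT G0=NOT 1=0 G3=0(const) -> 1100
Step 3: G0=G2|G3=0|0=0 G1=G1&G2=1&0=0 G2=NOT G0=NOT 1=0 G3=0(const) -> 0000
Step 4: G0=G2|G3=0|0=0 G1=G1&G2=0&0=0 G2=NOT G0=NOT 0=1 G3=0(const) -> 0010
Step 5: G0=G2|G3=1|0=1 G1=G1&G2=0&1=0 G2=NOT G0=NOT 0=1 G3=0(const) -> 1010
Step 6: G0=G2|G3=1|0=1 G1=G1&G2=0&1=0 G2=NOT G0=NOT 1=0 G3=0(const) -> 1000
Step 7: G0=G2|G3=0|0=0 G1=G1&G2=0&0=0 G2=NOT G0=NOT 1=0 G3=0(const) -> 0000
Cycle of length 4 starting at step 3 -> no fixed point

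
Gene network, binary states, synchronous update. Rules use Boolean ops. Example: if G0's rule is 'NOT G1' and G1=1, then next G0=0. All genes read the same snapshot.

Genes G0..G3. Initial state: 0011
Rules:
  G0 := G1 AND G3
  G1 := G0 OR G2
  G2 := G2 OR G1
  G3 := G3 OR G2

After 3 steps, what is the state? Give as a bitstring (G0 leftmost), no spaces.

Step 1: G0=G1&G3=0&1=0 G1=G0|G2=0|1=1 G2=G2|G1=1|0=1 G3=G3|G2=1|1=1 -> 0111
Step 2: G0=G1&G3=1&1=1 G1=G0|G2=0|1=1 G2=G2|G1=1|1=1 G3=G3|G2=1|1=1 -> 1111
Step 3: G0=G1&G3=1&1=1 G1=G0|G2=1|1=1 G2=G2|G1=1|1=1 G3=G3|G2=1|1=1 -> 1111

1111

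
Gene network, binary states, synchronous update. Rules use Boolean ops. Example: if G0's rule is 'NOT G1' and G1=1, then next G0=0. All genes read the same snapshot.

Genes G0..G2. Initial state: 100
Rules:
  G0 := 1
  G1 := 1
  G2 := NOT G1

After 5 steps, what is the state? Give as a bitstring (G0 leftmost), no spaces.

Step 1: G0=1(const) G1=1(const) G2=NOT G1=NOT 0=1 -> 111
Step 2: G0=1(const) G1=1(const) G2=NOT G1=NOT 1=0 -> 110
Step 3: G0=1(const) G1=1(const) G2=NOT G1=NOT 1=0 -> 110
Step 4: G0=1(const) G1=1(const) G2=NOT G1=NOT 1=0 -> 110
Step 5: G0=1(const) G1=1(const) G2=NOT G1=NOT 1=0 -> 110

110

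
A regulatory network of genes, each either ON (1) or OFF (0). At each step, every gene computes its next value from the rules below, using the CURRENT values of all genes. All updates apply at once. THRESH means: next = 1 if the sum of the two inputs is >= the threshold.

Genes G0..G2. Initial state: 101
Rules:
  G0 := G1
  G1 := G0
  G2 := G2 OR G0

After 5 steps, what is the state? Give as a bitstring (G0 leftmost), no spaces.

Step 1: G0=G1=0 G1=G0=1 G2=G2|G0=1|1=1 -> 011
Step 2: G0=G1=1 G1=G0=0 G2=G2|G0=1|0=1 -> 101
Step 3: G0=G1=0 G1=G0=1 G2=G2|G0=1|1=1 -> 011
Step 4: G0=G1=1 G1=G0=0 G2=G2|G0=1|0=1 -> 101
Step 5: G0=G1=0 G1=G0=1 G2=G2|G0=1|1=1 -> 011

011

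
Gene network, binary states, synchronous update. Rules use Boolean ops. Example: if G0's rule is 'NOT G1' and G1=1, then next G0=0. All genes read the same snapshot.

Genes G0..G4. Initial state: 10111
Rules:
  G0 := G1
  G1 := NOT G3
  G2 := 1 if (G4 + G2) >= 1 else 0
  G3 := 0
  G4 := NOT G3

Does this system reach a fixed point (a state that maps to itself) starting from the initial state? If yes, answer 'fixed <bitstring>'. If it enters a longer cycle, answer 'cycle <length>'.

Step 0: 10111
Step 1: G0=G1=0 G1=NOT G3=NOT 1=0 G2=(1+1>=1)=1 G3=0(const) G4=NOT G3=NOT 1=0 -> 00100
Step 2: G0=G1=0 G1=NOT G3=NOT 0=1 G2=(0+1>=1)=1 G3=0(const) G4=NOT G3=NOT 0=1 -> 01101
Step 3: G0=G1=1 G1=NOT G3=NOT 0=1 G2=(1+1>=1)=1 G3=0(const) G4=NOT G3=NOT 0=1 -> 11101
Step 4: G0=G1=1 G1=NOT G3=NOT 0=1 G2=(1+1>=1)=1 G3=0(const) G4=NOT G3=NOT 0=1 -> 11101
Fixed point reached at step 3: 11101

Answer: fixed 11101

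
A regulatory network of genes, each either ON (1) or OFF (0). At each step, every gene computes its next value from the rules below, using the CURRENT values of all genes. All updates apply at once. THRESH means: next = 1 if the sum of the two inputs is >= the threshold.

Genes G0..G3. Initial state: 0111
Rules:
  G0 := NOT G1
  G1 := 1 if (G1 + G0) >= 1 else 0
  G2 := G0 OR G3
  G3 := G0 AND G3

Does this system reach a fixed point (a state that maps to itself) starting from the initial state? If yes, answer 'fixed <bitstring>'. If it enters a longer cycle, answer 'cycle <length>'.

Step 0: 0111
Step 1: G0=NOT G1=NOT 1=0 G1=(1+0>=1)=1 G2=G0|G3=0|1=1 G3=G0&G3=0&1=0 -> 0110
Step 2: G0=NOT G1=NOT 1=0 G1=(1+0>=1)=1 G2=G0|G3=0|0=0 G3=G0&G3=0&0=0 -> 0100
Step 3: G0=NOT G1=NOT 1=0 G1=(1+0>=1)=1 G2=G0|G3=0|0=0 G3=G0&G3=0&0=0 -> 0100
Fixed point reached at step 2: 0100

Answer: fixed 0100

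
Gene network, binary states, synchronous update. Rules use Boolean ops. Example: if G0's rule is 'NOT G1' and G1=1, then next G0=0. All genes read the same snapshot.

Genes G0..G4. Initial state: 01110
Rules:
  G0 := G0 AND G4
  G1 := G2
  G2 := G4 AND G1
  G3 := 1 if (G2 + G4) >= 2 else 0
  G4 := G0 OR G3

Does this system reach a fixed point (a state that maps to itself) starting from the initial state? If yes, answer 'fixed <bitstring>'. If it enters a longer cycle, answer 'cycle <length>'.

Step 0: 01110
Step 1: G0=G0&G4=0&0=0 G1=G2=1 G2=G4&G1=0&1=0 G3=(1+0>=2)=0 G4=G0|G3=0|1=1 -> 01001
Step 2: G0=G0&G4=0&1=0 G1=G2=0 G2=G4&G1=1&1=1 G3=(0+1>=2)=0 G4=G0|G3=0|0=0 -> 00100
Step 3: G0=G0&G4=0&0=0 G1=G2=1 G2=G4&G1=0&0=0 G3=(1+0>=2)=0 G4=G0|G3=0|0=0 -> 01000
Step 4: G0=G0&G4=0&0=0 G1=G2=0 G2=G4&G1=0&1=0 G3=(0+0>=2)=0 G4=G0|G3=0|0=0 -> 00000
Step 5: G0=G0&G4=0&0=0 G1=G2=0 G2=G4&G1=0&0=0 G3=(0+0>=2)=0 G4=G0|G3=0|0=0 -> 00000
Fixed point reached at step 4: 00000

Answer: fixed 00000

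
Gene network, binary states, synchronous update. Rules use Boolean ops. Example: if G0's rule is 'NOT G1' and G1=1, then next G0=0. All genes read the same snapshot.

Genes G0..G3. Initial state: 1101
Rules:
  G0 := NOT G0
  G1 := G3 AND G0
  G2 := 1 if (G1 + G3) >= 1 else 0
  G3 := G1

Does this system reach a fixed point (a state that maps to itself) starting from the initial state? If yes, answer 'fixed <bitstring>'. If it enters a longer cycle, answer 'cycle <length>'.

Answer: cycle 2

Derivation:
Step 0: 1101
Step 1: G0=NOT G0=NOT 1=0 G1=G3&G0=1&1=1 G2=(1+1>=1)=1 G3=G1=1 -> 0111
Step 2: G0=NOT G0=NOT 0=1 G1=G3&G0=1&0=0 G2=(1+1>=1)=1 G3=G1=1 -> 1011
Step 3: G0=NOT G0=NOT 1=0 G1=G3&G0=1&1=1 G2=(0+1>=1)=1 G3=G1=0 -> 0110
Step 4: G0=NOT G0=NOT 0=1 G1=G3&G0=0&0=0 G2=(1+0>=1)=1 G3=G1=1 -> 1011
Cycle of length 2 starting at step 2 -> no fixed point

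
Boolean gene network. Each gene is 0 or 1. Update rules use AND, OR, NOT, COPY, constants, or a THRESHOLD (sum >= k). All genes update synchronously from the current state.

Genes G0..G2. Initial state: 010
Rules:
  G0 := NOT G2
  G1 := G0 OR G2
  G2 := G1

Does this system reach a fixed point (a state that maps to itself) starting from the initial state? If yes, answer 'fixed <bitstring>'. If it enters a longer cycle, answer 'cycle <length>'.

Answer: cycle 2

Derivation:
Step 0: 010
Step 1: G0=NOT G2=NOT 0=1 G1=G0|G2=0|0=0 G2=G1=1 -> 101
Step 2: G0=NOT G2=NOT 1=0 G1=G0|G2=1|1=1 G2=G1=0 -> 010
Cycle of length 2 starting at step 0 -> no fixed point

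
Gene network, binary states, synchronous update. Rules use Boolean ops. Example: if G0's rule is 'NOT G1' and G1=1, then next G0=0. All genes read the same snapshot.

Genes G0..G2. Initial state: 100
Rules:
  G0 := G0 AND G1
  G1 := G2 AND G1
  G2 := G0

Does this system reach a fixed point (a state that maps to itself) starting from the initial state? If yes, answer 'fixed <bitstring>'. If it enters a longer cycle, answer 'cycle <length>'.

Answer: fixed 000

Derivation:
Step 0: 100
Step 1: G0=G0&G1=1&0=0 G1=G2&G1=0&0=0 G2=G0=1 -> 001
Step 2: G0=G0&G1=0&0=0 G1=G2&G1=1&0=0 G2=G0=0 -> 000
Step 3: G0=G0&G1=0&0=0 G1=G2&G1=0&0=0 G2=G0=0 -> 000
Fixed point reached at step 2: 000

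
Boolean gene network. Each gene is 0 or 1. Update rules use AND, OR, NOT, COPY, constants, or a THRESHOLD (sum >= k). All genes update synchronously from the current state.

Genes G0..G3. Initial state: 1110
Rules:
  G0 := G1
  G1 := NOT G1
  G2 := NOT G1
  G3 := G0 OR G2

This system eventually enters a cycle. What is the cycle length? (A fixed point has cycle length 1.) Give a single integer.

Answer: 2

Derivation:
Step 0: 1110
Step 1: G0=G1=1 G1=NOT G1=NOT 1=0 G2=NOT G1=NOT 1=0 G3=G0|G2=1|1=1 -> 1001
Step 2: G0=G1=0 G1=NOT G1=NOT 0=1 G2=NOT G1=NOT 0=1 G3=G0|G2=1|0=1 -> 0111
Step 3: G0=G1=1 G1=NOT G1=NOT 1=0 G2=NOT G1=NOT 1=0 G3=G0|G2=0|1=1 -> 1001
State from step 3 equals state from step 1 -> cycle length 2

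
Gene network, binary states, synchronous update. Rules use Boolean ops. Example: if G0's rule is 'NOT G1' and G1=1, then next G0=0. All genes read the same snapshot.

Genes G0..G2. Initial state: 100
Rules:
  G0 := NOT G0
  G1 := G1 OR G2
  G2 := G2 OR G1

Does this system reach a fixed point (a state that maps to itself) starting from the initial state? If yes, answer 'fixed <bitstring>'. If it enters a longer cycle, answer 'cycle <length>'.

Step 0: 100
Step 1: G0=NOT G0=NOT 1=0 G1=G1|G2=0|0=0 G2=G2|G1=0|0=0 -> 000
Step 2: G0=NOT G0=NOT 0=1 G1=G1|G2=0|0=0 G2=G2|G1=0|0=0 -> 100
Cycle of length 2 starting at step 0 -> no fixed point

Answer: cycle 2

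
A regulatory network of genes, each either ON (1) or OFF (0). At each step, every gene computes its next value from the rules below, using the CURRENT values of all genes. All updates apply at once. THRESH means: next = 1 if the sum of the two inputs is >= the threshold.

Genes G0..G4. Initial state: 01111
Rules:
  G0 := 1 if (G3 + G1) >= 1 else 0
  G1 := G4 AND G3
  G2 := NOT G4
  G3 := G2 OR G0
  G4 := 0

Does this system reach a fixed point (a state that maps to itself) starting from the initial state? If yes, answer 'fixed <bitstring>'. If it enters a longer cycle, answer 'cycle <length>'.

Step 0: 01111
Step 1: G0=(1+1>=1)=1 G1=G4&G3=1&1=1 G2=NOT G4=NOT 1=0 G3=G2|G0=1|0=1 G4=0(const) -> 11010
Step 2: G0=(1+1>=1)=1 G1=G4&G3=0&1=0 G2=NOT G4=NOT 0=1 G3=G2|G0=0|1=1 G4=0(const) -> 10110
Step 3: G0=(1+0>=1)=1 G1=G4&G3=0&1=0 G2=NOT G4=NOT 0=1 G3=G2|G0=1|1=1 G4=0(const) -> 10110
Fixed point reached at step 2: 10110

Answer: fixed 10110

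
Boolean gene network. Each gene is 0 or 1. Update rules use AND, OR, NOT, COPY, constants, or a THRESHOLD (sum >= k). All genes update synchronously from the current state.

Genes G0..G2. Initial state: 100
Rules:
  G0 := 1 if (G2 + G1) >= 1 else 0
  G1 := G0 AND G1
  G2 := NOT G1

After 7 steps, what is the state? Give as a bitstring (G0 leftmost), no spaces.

Step 1: G0=(0+0>=1)=0 G1=G0&G1=1&0=0 G2=NOT G1=NOT 0=1 -> 001
Step 2: G0=(1+0>=1)=1 G1=G0&G1=0&0=0 G2=NOT G1=NOT 0=1 -> 101
Step 3: G0=(1+0>=1)=1 G1=G0&G1=1&0=0 G2=NOT G1=NOT 0=1 -> 101
Step 4: G0=(1+0>=1)=1 G1=G0&G1=1&0=0 G2=NOT G1=NOT 0=1 -> 101
Step 5: G0=(1+0>=1)=1 G1=G0&G1=1&0=0 G2=NOT G1=NOT 0=1 -> 101
Step 6: G0=(1+0>=1)=1 G1=G0&G1=1&0=0 G2=NOT G1=NOT 0=1 -> 101
Step 7: G0=(1+0>=1)=1 G1=G0&G1=1&0=0 G2=NOT G1=NOT 0=1 -> 101

101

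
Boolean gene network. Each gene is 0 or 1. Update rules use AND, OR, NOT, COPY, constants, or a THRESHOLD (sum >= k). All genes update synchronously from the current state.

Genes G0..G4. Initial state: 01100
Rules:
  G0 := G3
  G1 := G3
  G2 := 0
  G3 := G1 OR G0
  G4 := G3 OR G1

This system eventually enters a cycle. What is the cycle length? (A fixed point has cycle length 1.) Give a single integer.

Answer: 2

Derivation:
Step 0: 01100
Step 1: G0=G3=0 G1=G3=0 G2=0(const) G3=G1|G0=1|0=1 G4=G3|G1=0|1=1 -> 00011
Step 2: G0=G3=1 G1=G3=1 G2=0(const) G3=G1|G0=0|0=0 G4=G3|G1=1|0=1 -> 11001
Step 3: G0=G3=0 G1=G3=0 G2=0(const) G3=G1|G0=1|1=1 G4=G3|G1=0|1=1 -> 00011
State from step 3 equals state from step 1 -> cycle length 2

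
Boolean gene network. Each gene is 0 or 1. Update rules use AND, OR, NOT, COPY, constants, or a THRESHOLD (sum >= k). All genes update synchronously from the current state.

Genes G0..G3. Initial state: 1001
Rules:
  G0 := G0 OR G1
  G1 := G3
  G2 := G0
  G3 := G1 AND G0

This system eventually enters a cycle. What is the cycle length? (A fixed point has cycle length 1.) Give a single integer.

Step 0: 1001
Step 1: G0=G0|G1=1|0=1 G1=G3=1 G2=G0=1 G3=G1&G0=0&1=0 -> 1110
Step 2: G0=G0|G1=1|1=1 G1=G3=0 G2=G0=1 G3=G1&G0=1&1=1 -> 1011
Step 3: G0=G0|G1=1|0=1 G1=G3=1 G2=G0=1 G3=G1&G0=0&1=0 -> 1110
State from step 3 equals state from step 1 -> cycle length 2

Answer: 2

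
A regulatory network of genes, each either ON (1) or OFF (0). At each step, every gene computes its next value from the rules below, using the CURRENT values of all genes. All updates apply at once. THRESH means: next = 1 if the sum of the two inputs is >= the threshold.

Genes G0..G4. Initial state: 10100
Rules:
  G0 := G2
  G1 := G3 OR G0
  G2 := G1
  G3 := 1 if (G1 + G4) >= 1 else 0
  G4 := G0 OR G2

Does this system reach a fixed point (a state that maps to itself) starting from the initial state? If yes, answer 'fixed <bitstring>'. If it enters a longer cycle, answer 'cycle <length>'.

Answer: fixed 11111

Derivation:
Step 0: 10100
Step 1: G0=G2=1 G1=G3|G0=0|1=1 G2=G1=0 G3=(0+0>=1)=0 G4=G0|G2=1|1=1 -> 11001
Step 2: G0=G2=0 G1=G3|G0=0|1=1 G2=G1=1 G3=(1+1>=1)=1 G4=G0|G2=1|0=1 -> 01111
Step 3: G0=G2=1 G1=G3|G0=1|0=1 G2=G1=1 G3=(1+1>=1)=1 G4=G0|G2=0|1=1 -> 11111
Step 4: G0=G2=1 G1=G3|G0=1|1=1 G2=G1=1 G3=(1+1>=1)=1 G4=G0|G2=1|1=1 -> 11111
Fixed point reached at step 3: 11111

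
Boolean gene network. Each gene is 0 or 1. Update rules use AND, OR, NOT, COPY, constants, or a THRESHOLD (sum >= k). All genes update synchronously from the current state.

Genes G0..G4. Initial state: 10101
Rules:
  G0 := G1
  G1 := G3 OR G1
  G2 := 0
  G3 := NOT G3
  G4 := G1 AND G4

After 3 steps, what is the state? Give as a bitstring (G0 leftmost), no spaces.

Step 1: G0=G1=0 G1=G3|G1=0|0=0 G2=0(const) G3=NOT G3=NOT 0=1 G4=G1&G4=0&1=0 -> 00010
Step 2: G0=G1=0 G1=G3|G1=1|0=1 G2=0(const) G3=NOT G3=NOT 1=0 G4=G1&G4=0&0=0 -> 01000
Step 3: G0=G1=1 G1=G3|G1=0|1=1 G2=0(const) G3=NOT G3=NOT 0=1 G4=G1&G4=1&0=0 -> 11010

11010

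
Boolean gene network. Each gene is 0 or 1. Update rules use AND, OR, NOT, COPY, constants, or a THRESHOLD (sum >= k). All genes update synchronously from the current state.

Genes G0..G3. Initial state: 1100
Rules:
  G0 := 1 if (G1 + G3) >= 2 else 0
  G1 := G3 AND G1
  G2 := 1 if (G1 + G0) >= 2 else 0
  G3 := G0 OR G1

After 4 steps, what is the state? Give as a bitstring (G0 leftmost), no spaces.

Step 1: G0=(1+0>=2)=0 G1=G3&G1=0&1=0 G2=(1+1>=2)=1 G3=G0|G1=1|1=1 -> 0011
Step 2: G0=(0+1>=2)=0 G1=G3&G1=1&0=0 G2=(0+0>=2)=0 G3=G0|G1=0|0=0 -> 0000
Step 3: G0=(0+0>=2)=0 G1=G3&G1=0&0=0 G2=(0+0>=2)=0 G3=G0|G1=0|0=0 -> 0000
Step 4: G0=(0+0>=2)=0 G1=G3&G1=0&0=0 G2=(0+0>=2)=0 G3=G0|G1=0|0=0 -> 0000

0000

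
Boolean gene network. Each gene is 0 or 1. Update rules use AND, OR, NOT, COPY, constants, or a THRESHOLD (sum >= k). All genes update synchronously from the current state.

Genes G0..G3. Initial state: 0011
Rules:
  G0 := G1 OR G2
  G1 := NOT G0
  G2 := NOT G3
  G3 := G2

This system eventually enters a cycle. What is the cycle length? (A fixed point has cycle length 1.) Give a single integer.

Step 0: 0011
Step 1: G0=G1|G2=0|1=1 G1=NOT G0=NOT 0=1 G2=NOT G3=NOT 1=0 G3=G2=1 -> 1101
Step 2: G0=G1|G2=1|0=1 G1=NOT G0=NOT 1=0 G2=NOT G3=NOT 1=0 G3=G2=0 -> 1000
Step 3: G0=G1|G2=0|0=0 G1=NOT G0=NOT 1=0 G2=NOT G3=NOT 0=1 G3=G2=0 -> 0010
Step 4: G0=G1|G2=0|1=1 G1=NOT G0=NOT 0=1 G2=NOT G3=NOT 0=1 G3=G2=1 -> 1111
Step 5: G0=G1|G2=1|1=1 G1=NOT G0=NOT 1=0 G2=NOT G3=NOT 1=0 G3=G2=1 -> 1001
Step 6: G0=G1|G2=0|0=0 G1=NOT G0=NOT 1=0 G2=NOT G3=NOT 1=0 G3=G2=0 -> 0000
Step 7: G0=G1|G2=0|0=0 G1=NOT G0=NOT 0=1 G2=NOT G3=NOT 0=1 G3=G2=0 -> 0110
Step 8: G0=G1|G2=1|1=1 G1=NOT G0=NOT 0=1 G2=NOT G3=NOT 0=1 G3=G2=1 -> 1111
State from step 8 equals state from step 4 -> cycle length 4

Answer: 4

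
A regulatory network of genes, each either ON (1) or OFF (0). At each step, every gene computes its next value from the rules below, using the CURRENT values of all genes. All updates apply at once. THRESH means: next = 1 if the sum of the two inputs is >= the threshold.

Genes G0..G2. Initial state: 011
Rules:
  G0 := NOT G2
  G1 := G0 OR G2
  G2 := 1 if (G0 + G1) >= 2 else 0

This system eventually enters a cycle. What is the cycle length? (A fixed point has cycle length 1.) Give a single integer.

Answer: 5

Derivation:
Step 0: 011
Step 1: G0=NOT G2=NOT 1=0 G1=G0|G2=0|1=1 G2=(0+1>=2)=0 -> 010
Step 2: G0=NOT G2=NOT 0=1 G1=G0|G2=0|0=0 G2=(0+1>=2)=0 -> 100
Step 3: G0=NOT G2=NOT 0=1 G1=G0|G2=1|0=1 G2=(1+0>=2)=0 -> 110
Step 4: G0=NOT G2=NOT 0=1 G1=G0|G2=1|0=1 G2=(1+1>=2)=1 -> 111
Step 5: G0=NOT G2=NOT 1=0 G1=G0|G2=1|1=1 G2=(1+1>=2)=1 -> 011
State from step 5 equals state from step 0 -> cycle length 5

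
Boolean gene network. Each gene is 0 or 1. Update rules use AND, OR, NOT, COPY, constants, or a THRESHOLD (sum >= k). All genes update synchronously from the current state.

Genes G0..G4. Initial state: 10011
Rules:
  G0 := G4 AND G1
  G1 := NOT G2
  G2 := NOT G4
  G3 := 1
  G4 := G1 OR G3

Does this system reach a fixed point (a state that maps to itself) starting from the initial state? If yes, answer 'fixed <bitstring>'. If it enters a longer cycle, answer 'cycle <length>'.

Step 0: 10011
Step 1: G0=G4&G1=1&0=0 G1=NOT G2=NOT 0=1 G2=NOT G4=NOT 1=0 G3=1(const) G4=G1|G3=0|1=1 -> 01011
Step 2: G0=G4&G1=1&1=1 G1=NOT G2=NOT 0=1 G2=NOT G4=NOT 1=0 G3=1(const) G4=G1|G3=1|1=1 -> 11011
Step 3: G0=G4&G1=1&1=1 G1=NOT G2=NOT 0=1 G2=NOT G4=NOT 1=0 G3=1(const) G4=G1|G3=1|1=1 -> 11011
Fixed point reached at step 2: 11011

Answer: fixed 11011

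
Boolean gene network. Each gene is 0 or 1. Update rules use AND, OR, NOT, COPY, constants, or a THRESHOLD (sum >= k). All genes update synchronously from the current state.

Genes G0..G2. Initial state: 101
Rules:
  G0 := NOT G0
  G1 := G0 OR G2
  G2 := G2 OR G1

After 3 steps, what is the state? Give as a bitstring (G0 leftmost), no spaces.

Step 1: G0=NOT G0=NOT 1=0 G1=G0|G2=1|1=1 G2=G2|G1=1|0=1 -> 011
Step 2: G0=NOT G0=NOT 0=1 G1=G0|G2=0|1=1 G2=G2|G1=1|1=1 -> 111
Step 3: G0=NOT G0=NOT 1=0 G1=G0|G2=1|1=1 G2=G2|G1=1|1=1 -> 011

011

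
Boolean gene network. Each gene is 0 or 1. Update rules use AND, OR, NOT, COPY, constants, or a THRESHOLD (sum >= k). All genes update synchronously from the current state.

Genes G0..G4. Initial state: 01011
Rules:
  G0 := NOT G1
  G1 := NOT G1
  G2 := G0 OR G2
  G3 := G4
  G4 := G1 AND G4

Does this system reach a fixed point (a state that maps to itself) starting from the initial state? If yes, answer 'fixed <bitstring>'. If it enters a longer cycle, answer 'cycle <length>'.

Answer: cycle 2

Derivation:
Step 0: 01011
Step 1: G0=NOT G1=NOT 1=0 G1=NOT G1=NOT 1=0 G2=G0|G2=0|0=0 G3=G4=1 G4=G1&G4=1&1=1 -> 00011
Step 2: G0=NOT G1=NOT 0=1 G1=NOT G1=NOT 0=1 G2=G0|G2=0|0=0 G3=G4=1 G4=G1&G4=0&1=0 -> 11010
Step 3: G0=NOT G1=NOT 1=0 G1=NOT G1=NOT 1=0 G2=G0|G2=1|0=1 G3=G4=0 G4=G1&G4=1&0=0 -> 00100
Step 4: G0=NOT G1=NOT 0=1 G1=NOT G1=NOT 0=1 G2=G0|G2=0|1=1 G3=G4=0 G4=G1&G4=0&0=0 -> 11100
Step 5: G0=NOT G1=NOT 1=0 G1=NOT G1=NOT 1=0 G2=G0|G2=1|1=1 G3=G4=0 G4=G1&G4=1&0=0 -> 00100
Cycle of length 2 starting at step 3 -> no fixed point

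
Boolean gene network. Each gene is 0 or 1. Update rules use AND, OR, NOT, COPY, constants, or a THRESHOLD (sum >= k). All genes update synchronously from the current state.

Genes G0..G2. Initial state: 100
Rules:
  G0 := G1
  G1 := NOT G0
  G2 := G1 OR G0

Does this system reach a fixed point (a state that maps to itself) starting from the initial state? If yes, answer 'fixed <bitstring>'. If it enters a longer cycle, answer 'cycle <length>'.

Answer: cycle 4

Derivation:
Step 0: 100
Step 1: G0=G1=0 G1=NOT G0=NOT 1=0 G2=G1|G0=0|1=1 -> 001
Step 2: G0=G1=0 G1=NOT G0=NOT 0=1 G2=G1|G0=0|0=0 -> 010
Step 3: G0=G1=1 G1=NOT G0=NOT 0=1 G2=G1|G0=1|0=1 -> 111
Step 4: G0=G1=1 G1=NOT G0=NOT 1=0 G2=G1|G0=1|1=1 -> 101
Step 5: G0=G1=0 G1=NOT G0=NOT 1=0 G2=G1|G0=0|1=1 -> 001
Cycle of length 4 starting at step 1 -> no fixed point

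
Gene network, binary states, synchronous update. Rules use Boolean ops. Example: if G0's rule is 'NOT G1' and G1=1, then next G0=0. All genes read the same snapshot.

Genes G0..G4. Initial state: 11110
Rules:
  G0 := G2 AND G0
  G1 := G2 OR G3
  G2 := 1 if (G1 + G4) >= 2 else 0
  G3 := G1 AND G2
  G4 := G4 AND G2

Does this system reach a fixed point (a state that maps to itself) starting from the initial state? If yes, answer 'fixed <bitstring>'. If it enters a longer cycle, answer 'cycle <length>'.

Answer: fixed 00000

Derivation:
Step 0: 11110
Step 1: G0=G2&G0=1&1=1 G1=G2|G3=1|1=1 G2=(1+0>=2)=0 G3=G1&G2=1&1=1 G4=G4&G2=0&1=0 -> 11010
Step 2: G0=G2&G0=0&1=0 G1=G2|G3=0|1=1 G2=(1+0>=2)=0 G3=G1&G2=1&0=0 G4=G4&G2=0&0=0 -> 01000
Step 3: G0=G2&G0=0&0=0 G1=G2|G3=0|0=0 G2=(1+0>=2)=0 G3=G1&G2=1&0=0 G4=G4&G2=0&0=0 -> 00000
Step 4: G0=G2&G0=0&0=0 G1=G2|G3=0|0=0 G2=(0+0>=2)=0 G3=G1&G2=0&0=0 G4=G4&G2=0&0=0 -> 00000
Fixed point reached at step 3: 00000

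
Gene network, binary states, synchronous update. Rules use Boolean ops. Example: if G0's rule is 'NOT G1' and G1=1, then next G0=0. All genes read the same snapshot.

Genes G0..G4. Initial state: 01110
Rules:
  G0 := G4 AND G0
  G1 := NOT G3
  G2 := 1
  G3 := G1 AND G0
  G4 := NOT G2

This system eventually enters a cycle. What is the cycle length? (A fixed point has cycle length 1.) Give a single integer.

Step 0: 01110
Step 1: G0=G4&G0=0&0=0 G1=NOT G3=NOT 1=0 G2=1(const) G3=G1&G0=1&0=0 G4=NOT G2=NOT 1=0 -> 00100
Step 2: G0=G4&G0=0&0=0 G1=NOT G3=NOT 0=1 G2=1(const) G3=G1&G0=0&0=0 G4=NOT G2=NOT 1=0 -> 01100
Step 3: G0=G4&G0=0&0=0 G1=NOT G3=NOT 0=1 G2=1(const) G3=G1&G0=1&0=0 G4=NOT G2=NOT 1=0 -> 01100
State from step 3 equals state from step 2 -> cycle length 1

Answer: 1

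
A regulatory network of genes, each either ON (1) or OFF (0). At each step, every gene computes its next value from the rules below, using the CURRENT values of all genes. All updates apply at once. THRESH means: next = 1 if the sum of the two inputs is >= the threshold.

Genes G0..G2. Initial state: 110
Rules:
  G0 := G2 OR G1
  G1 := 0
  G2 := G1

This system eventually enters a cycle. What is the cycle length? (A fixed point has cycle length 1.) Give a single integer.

Step 0: 110
Step 1: G0=G2|G1=0|1=1 G1=0(const) G2=G1=1 -> 101
Step 2: G0=G2|G1=1|0=1 G1=0(const) G2=G1=0 -> 100
Step 3: G0=G2|G1=0|0=0 G1=0(const) G2=G1=0 -> 000
Step 4: G0=G2|G1=0|0=0 G1=0(const) G2=G1=0 -> 000
State from step 4 equals state from step 3 -> cycle length 1

Answer: 1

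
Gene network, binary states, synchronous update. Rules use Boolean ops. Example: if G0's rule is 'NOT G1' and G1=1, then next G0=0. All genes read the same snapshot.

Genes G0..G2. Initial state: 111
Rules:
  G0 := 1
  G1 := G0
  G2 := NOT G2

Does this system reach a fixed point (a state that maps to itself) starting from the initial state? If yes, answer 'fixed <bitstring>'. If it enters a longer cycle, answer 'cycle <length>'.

Step 0: 111
Step 1: G0=1(const) G1=G0=1 G2=NOT G2=NOT 1=0 -> 110
Step 2: G0=1(const) G1=G0=1 G2=NOT G2=NOT 0=1 -> 111
Cycle of length 2 starting at step 0 -> no fixed point

Answer: cycle 2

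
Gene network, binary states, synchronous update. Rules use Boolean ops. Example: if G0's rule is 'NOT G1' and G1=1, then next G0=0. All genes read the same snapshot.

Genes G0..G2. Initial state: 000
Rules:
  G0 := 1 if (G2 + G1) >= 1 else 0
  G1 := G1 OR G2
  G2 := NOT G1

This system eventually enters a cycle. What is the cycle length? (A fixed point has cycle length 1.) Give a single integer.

Answer: 1

Derivation:
Step 0: 000
Step 1: G0=(0+0>=1)=0 G1=G1|G2=0|0=0 G2=NOT G1=NOT 0=1 -> 001
Step 2: G0=(1+0>=1)=1 G1=G1|G2=0|1=1 G2=NOT G1=NOT 0=1 -> 111
Step 3: G0=(1+1>=1)=1 G1=G1|G2=1|1=1 G2=NOT G1=NOT 1=0 -> 110
Step 4: G0=(0+1>=1)=1 G1=G1|G2=1|0=1 G2=NOT G1=NOT 1=0 -> 110
State from step 4 equals state from step 3 -> cycle length 1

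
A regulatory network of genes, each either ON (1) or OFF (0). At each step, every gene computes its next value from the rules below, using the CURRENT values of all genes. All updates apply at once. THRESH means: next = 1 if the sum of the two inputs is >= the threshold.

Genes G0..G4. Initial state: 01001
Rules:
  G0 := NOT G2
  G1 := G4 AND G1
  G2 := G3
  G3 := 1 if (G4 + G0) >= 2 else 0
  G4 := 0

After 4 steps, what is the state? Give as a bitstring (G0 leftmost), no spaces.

Step 1: G0=NOT G2=NOT 0=1 G1=G4&G1=1&1=1 G2=G3=0 G3=(1+0>=2)=0 G4=0(const) -> 11000
Step 2: G0=NOT G2=NOT 0=1 G1=G4&G1=0&1=0 G2=G3=0 G3=(0+1>=2)=0 G4=0(const) -> 10000
Step 3: G0=NOT G2=NOT 0=1 G1=G4&G1=0&0=0 G2=G3=0 G3=(0+1>=2)=0 G4=0(const) -> 10000
Step 4: G0=NOT G2=NOT 0=1 G1=G4&G1=0&0=0 G2=G3=0 G3=(0+1>=2)=0 G4=0(const) -> 10000

10000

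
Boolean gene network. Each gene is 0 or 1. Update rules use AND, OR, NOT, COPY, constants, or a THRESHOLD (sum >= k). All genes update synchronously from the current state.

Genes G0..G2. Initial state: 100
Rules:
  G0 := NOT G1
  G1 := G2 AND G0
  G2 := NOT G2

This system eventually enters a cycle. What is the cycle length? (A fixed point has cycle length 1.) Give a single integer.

Answer: 4

Derivation:
Step 0: 100
Step 1: G0=NOT G1=NOT 0=1 G1=G2&G0=0&1=0 G2=NOT G2=NOT 0=1 -> 101
Step 2: G0=NOT G1=NOT 0=1 G1=G2&G0=1&1=1 G2=NOT G2=NOT 1=0 -> 110
Step 3: G0=NOT G1=NOT 1=0 G1=G2&G0=0&1=0 G2=NOT G2=NOT 0=1 -> 001
Step 4: G0=NOT G1=NOT 0=1 G1=G2&G0=1&0=0 G2=NOT G2=NOT 1=0 -> 100
State from step 4 equals state from step 0 -> cycle length 4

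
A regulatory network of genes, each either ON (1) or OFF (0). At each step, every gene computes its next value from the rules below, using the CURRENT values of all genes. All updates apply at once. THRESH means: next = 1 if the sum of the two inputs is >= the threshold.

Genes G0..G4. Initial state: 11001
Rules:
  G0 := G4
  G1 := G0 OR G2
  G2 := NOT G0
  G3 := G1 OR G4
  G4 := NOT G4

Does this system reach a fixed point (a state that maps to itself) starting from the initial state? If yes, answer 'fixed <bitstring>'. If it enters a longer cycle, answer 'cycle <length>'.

Answer: cycle 2

Derivation:
Step 0: 11001
Step 1: G0=G4=1 G1=G0|G2=1|0=1 G2=NOT G0=NOT 1=0 G3=G1|G4=1|1=1 G4=NOT G4=NOT 1=0 -> 11010
Step 2: G0=G4=0 G1=G0|G2=1|0=1 G2=NOT G0=NOT 1=0 G3=G1|G4=1|0=1 G4=NOT G4=NOT 0=1 -> 01011
Step 3: G0=G4=1 G1=G0|G2=0|0=0 G2=NOT G0=NOT 0=1 G3=G1|G4=1|1=1 G4=NOT G4=NOT 1=0 -> 10110
Step 4: G0=G4=0 G1=G0|G2=1|1=1 G2=NOT G0=NOT 1=0 G3=G1|G4=0|0=0 G4=NOT G4=NOT 0=1 -> 01001
Step 5: G0=G4=1 G1=G0|G2=0|0=0 G2=NOT G0=NOT 0=1 G3=G1|G4=1|1=1 G4=NOT G4=NOT 1=0 -> 10110
Cycle of length 2 starting at step 3 -> no fixed point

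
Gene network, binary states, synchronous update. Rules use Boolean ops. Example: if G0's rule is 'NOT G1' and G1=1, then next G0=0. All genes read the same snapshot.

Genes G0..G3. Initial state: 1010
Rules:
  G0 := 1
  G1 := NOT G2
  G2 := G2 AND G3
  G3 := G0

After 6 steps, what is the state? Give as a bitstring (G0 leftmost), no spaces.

Step 1: G0=1(const) G1=NOT G2=NOT 1=0 G2=G2&G3=1&0=0 G3=G0=1 -> 1001
Step 2: G0=1(const) G1=NOT G2=NOT 0=1 G2=G2&G3=0&1=0 G3=G0=1 -> 1101
Step 3: G0=1(const) G1=NOT G2=NOT 0=1 G2=G2&G3=0&1=0 G3=G0=1 -> 1101
Step 4: G0=1(const) G1=NOT G2=NOT 0=1 G2=G2&G3=0&1=0 G3=G0=1 -> 1101
Step 5: G0=1(const) G1=NOT G2=NOT 0=1 G2=G2&G3=0&1=0 G3=G0=1 -> 1101
Step 6: G0=1(const) G1=NOT G2=NOT 0=1 G2=G2&G3=0&1=0 G3=G0=1 -> 1101

1101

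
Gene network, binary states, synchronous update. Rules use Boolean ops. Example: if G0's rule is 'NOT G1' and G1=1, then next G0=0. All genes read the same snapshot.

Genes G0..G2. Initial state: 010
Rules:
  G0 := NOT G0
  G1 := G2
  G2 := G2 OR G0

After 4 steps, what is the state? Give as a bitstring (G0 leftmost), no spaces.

Step 1: G0=NOT G0=NOT 0=1 G1=G2=0 G2=G2|G0=0|0=0 -> 100
Step 2: G0=NOT G0=NOT 1=0 G1=G2=0 G2=G2|G0=0|1=1 -> 001
Step 3: G0=NOT G0=NOT 0=1 G1=G2=1 G2=G2|G0=1|0=1 -> 111
Step 4: G0=NOT G0=NOT 1=0 G1=G2=1 G2=G2|G0=1|1=1 -> 011

011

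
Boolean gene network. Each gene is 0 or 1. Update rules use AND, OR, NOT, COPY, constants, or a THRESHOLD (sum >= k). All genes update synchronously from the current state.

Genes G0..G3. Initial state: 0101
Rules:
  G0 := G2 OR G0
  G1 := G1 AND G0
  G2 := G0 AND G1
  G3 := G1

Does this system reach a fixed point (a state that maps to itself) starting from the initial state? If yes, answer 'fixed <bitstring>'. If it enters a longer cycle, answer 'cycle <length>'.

Answer: fixed 0000

Derivation:
Step 0: 0101
Step 1: G0=G2|G0=0|0=0 G1=G1&G0=1&0=0 G2=G0&G1=0&1=0 G3=G1=1 -> 0001
Step 2: G0=G2|G0=0|0=0 G1=G1&G0=0&0=0 G2=G0&G1=0&0=0 G3=G1=0 -> 0000
Step 3: G0=G2|G0=0|0=0 G1=G1&G0=0&0=0 G2=G0&G1=0&0=0 G3=G1=0 -> 0000
Fixed point reached at step 2: 0000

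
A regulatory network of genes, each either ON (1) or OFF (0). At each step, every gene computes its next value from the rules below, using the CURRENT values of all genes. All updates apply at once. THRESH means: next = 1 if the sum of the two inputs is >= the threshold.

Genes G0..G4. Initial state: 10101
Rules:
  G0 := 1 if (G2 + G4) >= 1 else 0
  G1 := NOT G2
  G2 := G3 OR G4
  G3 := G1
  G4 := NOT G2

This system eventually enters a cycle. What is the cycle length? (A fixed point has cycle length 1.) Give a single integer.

Answer: 5

Derivation:
Step 0: 10101
Step 1: G0=(1+1>=1)=1 G1=NOT G2=NOT 1=0 G2=G3|G4=0|1=1 G3=G1=0 G4=NOT G2=NOT 1=0 -> 10100
Step 2: G0=(1+0>=1)=1 G1=NOT G2=NOT 1=0 G2=G3|G4=0|0=0 G3=G1=0 G4=NOT G2=NOT 1=0 -> 10000
Step 3: G0=(0+0>=1)=0 G1=NOT G2=NOT 0=1 G2=G3|G4=0|0=0 G3=G1=0 G4=NOT G2=NOT 0=1 -> 01001
Step 4: G0=(0+1>=1)=1 G1=NOT G2=NOT 0=1 G2=G3|G4=0|1=1 G3=G1=1 G4=NOT G2=NOT 0=1 -> 11111
Step 5: G0=(1+1>=1)=1 G1=NOT G2=NOT 1=0 G2=G3|G4=1|1=1 G3=G1=1 G4=NOT G2=NOT 1=0 -> 10110
Step 6: G0=(1+0>=1)=1 G1=NOT G2=NOT 1=0 G2=G3|G4=1|0=1 G3=G1=0 G4=NOT G2=NOT 1=0 -> 10100
State from step 6 equals state from step 1 -> cycle length 5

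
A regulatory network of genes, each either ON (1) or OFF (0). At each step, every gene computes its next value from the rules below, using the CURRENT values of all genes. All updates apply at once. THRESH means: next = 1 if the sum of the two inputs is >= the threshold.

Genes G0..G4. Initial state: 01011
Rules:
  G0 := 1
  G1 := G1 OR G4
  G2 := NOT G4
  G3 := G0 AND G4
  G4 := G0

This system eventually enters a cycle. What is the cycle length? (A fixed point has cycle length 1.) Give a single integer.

Step 0: 01011
Step 1: G0=1(const) G1=G1|G4=1|1=1 G2=NOT G4=NOT 1=0 G3=G0&G4=0&1=0 G4=G0=0 -> 11000
Step 2: G0=1(const) G1=G1|G4=1|0=1 G2=NOT G4=NOT 0=1 G3=G0&G4=1&0=0 G4=G0=1 -> 11101
Step 3: G0=1(const) G1=G1|G4=1|1=1 G2=NOT G4=NOT 1=0 G3=G0&G4=1&1=1 G4=G0=1 -> 11011
Step 4: G0=1(const) G1=G1|G4=1|1=1 G2=NOT G4=NOT 1=0 G3=G0&G4=1&1=1 G4=G0=1 -> 11011
State from step 4 equals state from step 3 -> cycle length 1

Answer: 1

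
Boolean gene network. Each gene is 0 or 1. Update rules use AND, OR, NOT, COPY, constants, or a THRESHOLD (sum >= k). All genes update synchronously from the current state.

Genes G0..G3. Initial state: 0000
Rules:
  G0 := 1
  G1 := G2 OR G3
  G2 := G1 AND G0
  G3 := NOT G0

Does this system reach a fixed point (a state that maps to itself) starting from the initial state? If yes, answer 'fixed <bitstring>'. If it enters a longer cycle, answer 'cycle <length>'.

Answer: cycle 2

Derivation:
Step 0: 0000
Step 1: G0=1(const) G1=G2|G3=0|0=0 G2=G1&G0=0&0=0 G3=NOT G0=NOT 0=1 -> 1001
Step 2: G0=1(const) G1=G2|G3=0|1=1 G2=G1&G0=0&1=0 G3=NOT G0=NOT 1=0 -> 1100
Step 3: G0=1(const) G1=G2|G3=0|0=0 G2=G1&G0=1&1=1 G3=NOT G0=NOT 1=0 -> 1010
Step 4: G0=1(const) G1=G2|G3=1|0=1 G2=G1&G0=0&1=0 G3=NOT G0=NOT 1=0 -> 1100
Cycle of length 2 starting at step 2 -> no fixed point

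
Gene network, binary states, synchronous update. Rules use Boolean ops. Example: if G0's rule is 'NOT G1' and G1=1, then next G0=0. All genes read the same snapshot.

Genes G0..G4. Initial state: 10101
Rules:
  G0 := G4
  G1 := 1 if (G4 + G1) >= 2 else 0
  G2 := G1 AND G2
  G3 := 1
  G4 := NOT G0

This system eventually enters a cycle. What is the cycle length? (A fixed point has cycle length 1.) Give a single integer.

Step 0: 10101
Step 1: G0=G4=1 G1=(1+0>=2)=0 G2=G1&G2=0&1=0 G3=1(const) G4=NOT G0=NOT 1=0 -> 10010
Step 2: G0=G4=0 G1=(0+0>=2)=0 G2=G1&G2=0&0=0 G3=1(const) G4=NOT G0=NOT 1=0 -> 00010
Step 3: G0=G4=0 G1=(0+0>=2)=0 G2=G1&G2=0&0=0 G3=1(const) G4=NOT G0=NOT 0=1 -> 00011
Step 4: G0=G4=1 G1=(1+0>=2)=0 G2=G1&G2=0&0=0 G3=1(const) G4=NOT G0=NOT 0=1 -> 10011
Step 5: G0=G4=1 G1=(1+0>=2)=0 G2=G1&G2=0&0=0 G3=1(const) G4=NOT G0=NOT 1=0 -> 10010
State from step 5 equals state from step 1 -> cycle length 4

Answer: 4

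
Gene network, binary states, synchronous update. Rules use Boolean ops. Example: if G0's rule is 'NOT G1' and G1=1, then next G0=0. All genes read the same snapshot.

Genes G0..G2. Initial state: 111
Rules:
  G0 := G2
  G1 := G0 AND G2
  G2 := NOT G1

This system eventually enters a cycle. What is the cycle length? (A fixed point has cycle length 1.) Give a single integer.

Answer: 5

Derivation:
Step 0: 111
Step 1: G0=G2=1 G1=G0&G2=1&1=1 G2=NOT G1=NOT 1=0 -> 110
Step 2: G0=G2=0 G1=G0&G2=1&0=0 G2=NOT G1=NOT 1=0 -> 000
Step 3: G0=G2=0 G1=G0&G2=0&0=0 G2=NOT G1=NOT 0=1 -> 001
Step 4: G0=G2=1 G1=G0&G2=0&1=0 G2=NOT G1=NOT 0=1 -> 101
Step 5: G0=G2=1 G1=G0&G2=1&1=1 G2=NOT G1=NOT 0=1 -> 111
State from step 5 equals state from step 0 -> cycle length 5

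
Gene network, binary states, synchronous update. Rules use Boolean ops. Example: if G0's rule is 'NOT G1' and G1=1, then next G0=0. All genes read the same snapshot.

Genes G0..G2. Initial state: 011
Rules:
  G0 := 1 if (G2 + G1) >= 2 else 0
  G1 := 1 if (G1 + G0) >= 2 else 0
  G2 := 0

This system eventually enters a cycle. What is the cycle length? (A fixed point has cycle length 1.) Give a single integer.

Step 0: 011
Step 1: G0=(1+1>=2)=1 G1=(1+0>=2)=0 G2=0(const) -> 100
Step 2: G0=(0+0>=2)=0 G1=(0+1>=2)=0 G2=0(const) -> 000
Step 3: G0=(0+0>=2)=0 G1=(0+0>=2)=0 G2=0(const) -> 000
State from step 3 equals state from step 2 -> cycle length 1

Answer: 1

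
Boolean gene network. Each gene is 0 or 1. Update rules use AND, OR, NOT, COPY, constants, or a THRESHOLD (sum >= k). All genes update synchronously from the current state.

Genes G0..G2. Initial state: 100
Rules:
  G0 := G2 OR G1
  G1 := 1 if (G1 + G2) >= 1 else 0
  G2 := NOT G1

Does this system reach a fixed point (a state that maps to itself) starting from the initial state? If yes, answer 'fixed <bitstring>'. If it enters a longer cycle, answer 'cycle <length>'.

Step 0: 100
Step 1: G0=G2|G1=0|0=0 G1=(0+0>=1)=0 G2=NOT G1=NOT 0=1 -> 001
Step 2: G0=G2|G1=1|0=1 G1=(0+1>=1)=1 G2=NOT G1=NOT 0=1 -> 111
Step 3: G0=G2|G1=1|1=1 G1=(1+1>=1)=1 G2=NOT G1=NOT 1=0 -> 110
Step 4: G0=G2|G1=0|1=1 G1=(1+0>=1)=1 G2=NOT G1=NOT 1=0 -> 110
Fixed point reached at step 3: 110

Answer: fixed 110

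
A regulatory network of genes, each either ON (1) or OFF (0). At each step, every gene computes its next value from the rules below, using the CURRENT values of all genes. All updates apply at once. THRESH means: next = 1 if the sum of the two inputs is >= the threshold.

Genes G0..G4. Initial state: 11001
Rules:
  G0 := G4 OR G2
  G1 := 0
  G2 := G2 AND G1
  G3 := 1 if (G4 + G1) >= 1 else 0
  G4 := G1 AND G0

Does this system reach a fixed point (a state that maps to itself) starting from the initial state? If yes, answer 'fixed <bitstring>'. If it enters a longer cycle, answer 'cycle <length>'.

Step 0: 11001
Step 1: G0=G4|G2=1|0=1 G1=0(const) G2=G2&G1=0&1=0 G3=(1+1>=1)=1 G4=G1&G0=1&1=1 -> 10011
Step 2: G0=G4|G2=1|0=1 G1=0(const) G2=G2&G1=0&0=0 G3=(1+0>=1)=1 G4=G1&G0=0&1=0 -> 10010
Step 3: G0=G4|G2=0|0=0 G1=0(const) G2=G2&G1=0&0=0 G3=(0+0>=1)=0 G4=G1&G0=0&1=0 -> 00000
Step 4: G0=G4|G2=0|0=0 G1=0(const) G2=G2&G1=0&0=0 G3=(0+0>=1)=0 G4=G1&G0=0&0=0 -> 00000
Fixed point reached at step 3: 00000

Answer: fixed 00000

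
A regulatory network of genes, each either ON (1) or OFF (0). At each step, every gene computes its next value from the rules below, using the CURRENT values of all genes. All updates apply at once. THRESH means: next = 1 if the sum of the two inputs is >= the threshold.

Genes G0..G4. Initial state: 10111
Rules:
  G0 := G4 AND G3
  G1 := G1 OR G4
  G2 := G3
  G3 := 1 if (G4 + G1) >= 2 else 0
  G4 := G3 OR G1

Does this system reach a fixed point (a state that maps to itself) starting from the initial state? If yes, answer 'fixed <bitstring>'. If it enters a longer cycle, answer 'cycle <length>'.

Step 0: 10111
Step 1: G0=G4&G3=1&1=1 G1=G1|G4=0|1=1 G2=G3=1 G3=(1+0>=2)=0 G4=G3|G1=1|0=1 -> 11101
Step 2: G0=G4&G3=1&0=0 G1=G1|G4=1|1=1 G2=G3=0 G3=(1+1>=2)=1 G4=G3|G1=0|1=1 -> 01011
Step 3: G0=G4&G3=1&1=1 G1=G1|G4=1|1=1 G2=G3=1 G3=(1+1>=2)=1 G4=G3|G1=1|1=1 -> 11111
Step 4: G0=G4&G3=1&1=1 G1=G1|G4=1|1=1 G2=G3=1 G3=(1+1>=2)=1 G4=G3|G1=1|1=1 -> 11111
Fixed point reached at step 3: 11111

Answer: fixed 11111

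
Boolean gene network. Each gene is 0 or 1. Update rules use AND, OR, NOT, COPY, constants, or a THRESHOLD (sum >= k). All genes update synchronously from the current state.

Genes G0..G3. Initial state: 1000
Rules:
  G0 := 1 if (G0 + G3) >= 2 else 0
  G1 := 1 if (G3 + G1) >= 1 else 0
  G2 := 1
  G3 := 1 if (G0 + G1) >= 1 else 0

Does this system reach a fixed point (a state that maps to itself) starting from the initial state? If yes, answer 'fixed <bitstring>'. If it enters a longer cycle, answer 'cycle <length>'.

Step 0: 1000
Step 1: G0=(1+0>=2)=0 G1=(0+0>=1)=0 G2=1(const) G3=(1+0>=1)=1 -> 0011
Step 2: G0=(0+1>=2)=0 G1=(1+0>=1)=1 G2=1(const) G3=(0+0>=1)=0 -> 0110
Step 3: G0=(0+0>=2)=0 G1=(0+1>=1)=1 G2=1(const) G3=(0+1>=1)=1 -> 0111
Step 4: G0=(0+1>=2)=0 G1=(1+1>=1)=1 G2=1(const) G3=(0+1>=1)=1 -> 0111
Fixed point reached at step 3: 0111

Answer: fixed 0111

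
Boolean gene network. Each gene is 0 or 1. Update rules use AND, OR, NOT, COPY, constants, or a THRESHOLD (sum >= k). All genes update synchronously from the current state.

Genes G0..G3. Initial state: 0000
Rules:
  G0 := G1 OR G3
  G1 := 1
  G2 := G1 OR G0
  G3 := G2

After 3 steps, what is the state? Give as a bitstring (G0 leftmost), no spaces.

Step 1: G0=G1|G3=0|0=0 G1=1(const) G2=G1|G0=0|0=0 G3=G2=0 -> 0100
Step 2: G0=G1|G3=1|0=1 G1=1(const) G2=G1|G0=1|0=1 G3=G2=0 -> 1110
Step 3: G0=G1|G3=1|0=1 G1=1(const) G2=G1|G0=1|1=1 G3=G2=1 -> 1111

1111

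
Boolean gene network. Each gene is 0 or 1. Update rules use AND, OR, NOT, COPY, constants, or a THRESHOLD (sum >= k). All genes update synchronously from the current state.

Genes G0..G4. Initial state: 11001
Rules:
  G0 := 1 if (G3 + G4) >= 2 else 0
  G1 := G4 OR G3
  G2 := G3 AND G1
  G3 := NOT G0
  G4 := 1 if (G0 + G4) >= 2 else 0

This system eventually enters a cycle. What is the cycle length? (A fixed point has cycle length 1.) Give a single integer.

Answer: 1

Derivation:
Step 0: 11001
Step 1: G0=(0+1>=2)=0 G1=G4|G3=1|0=1 G2=G3&G1=0&1=0 G3=NOT G0=NOT 1=0 G4=(1+1>=2)=1 -> 01001
Step 2: G0=(0+1>=2)=0 G1=G4|G3=1|0=1 G2=G3&G1=0&1=0 G3=NOT G0=NOT 0=1 G4=(0+1>=2)=0 -> 01010
Step 3: G0=(1+0>=2)=0 G1=G4|G3=0|1=1 G2=G3&G1=1&1=1 G3=NOT G0=NOT 0=1 G4=(0+0>=2)=0 -> 01110
Step 4: G0=(1+0>=2)=0 G1=G4|G3=0|1=1 G2=G3&G1=1&1=1 G3=NOT G0=NOT 0=1 G4=(0+0>=2)=0 -> 01110
State from step 4 equals state from step 3 -> cycle length 1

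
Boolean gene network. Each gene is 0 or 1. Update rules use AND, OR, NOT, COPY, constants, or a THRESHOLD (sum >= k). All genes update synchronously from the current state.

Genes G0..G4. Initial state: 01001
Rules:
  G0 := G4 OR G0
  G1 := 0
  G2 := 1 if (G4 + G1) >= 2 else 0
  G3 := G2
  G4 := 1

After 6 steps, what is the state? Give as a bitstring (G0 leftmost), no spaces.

Step 1: G0=G4|G0=1|0=1 G1=0(const) G2=(1+1>=2)=1 G3=G2=0 G4=1(const) -> 10101
Step 2: G0=G4|G0=1|1=1 G1=0(const) G2=(1+0>=2)=0 G3=G2=1 G4=1(const) -> 10011
Step 3: G0=G4|G0=1|1=1 G1=0(const) G2=(1+0>=2)=0 G3=G2=0 G4=1(const) -> 10001
Step 4: G0=G4|G0=1|1=1 G1=0(const) G2=(1+0>=2)=0 G3=G2=0 G4=1(const) -> 10001
Step 5: G0=G4|G0=1|1=1 G1=0(const) G2=(1+0>=2)=0 G3=G2=0 G4=1(const) -> 10001
Step 6: G0=G4|G0=1|1=1 G1=0(const) G2=(1+0>=2)=0 G3=G2=0 G4=1(const) -> 10001

10001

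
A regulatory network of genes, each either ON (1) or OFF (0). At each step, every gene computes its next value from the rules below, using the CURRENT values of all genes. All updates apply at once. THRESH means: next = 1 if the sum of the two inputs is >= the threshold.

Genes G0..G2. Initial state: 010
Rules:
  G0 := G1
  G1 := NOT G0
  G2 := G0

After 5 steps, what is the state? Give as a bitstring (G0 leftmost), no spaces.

Step 1: G0=G1=1 G1=NOT G0=NOT 0=1 G2=G0=0 -> 110
Step 2: G0=G1=1 G1=NOT G0=NOT 1=0 G2=G0=1 -> 101
Step 3: G0=G1=0 G1=NOT G0=NOT 1=0 G2=G0=1 -> 001
Step 4: G0=G1=0 G1=NOT G0=NOT 0=1 G2=G0=0 -> 010
Step 5: G0=G1=1 G1=NOT G0=NOT 0=1 G2=G0=0 -> 110

110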